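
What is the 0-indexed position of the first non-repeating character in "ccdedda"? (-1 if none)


Input: ccdedda
Character frequencies:
  'a': 1
  'c': 2
  'd': 3
  'e': 1
Scanning left to right for freq == 1:
  Position 0 ('c'): freq=2, skip
  Position 1 ('c'): freq=2, skip
  Position 2 ('d'): freq=3, skip
  Position 3 ('e'): unique! => answer = 3

3


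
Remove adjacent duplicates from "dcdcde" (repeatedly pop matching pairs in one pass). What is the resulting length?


Input: dcdcde
Stack-based adjacent duplicate removal:
  Read 'd': push. Stack: d
  Read 'c': push. Stack: dc
  Read 'd': push. Stack: dcd
  Read 'c': push. Stack: dcdc
  Read 'd': push. Stack: dcdcd
  Read 'e': push. Stack: dcdcde
Final stack: "dcdcde" (length 6)

6


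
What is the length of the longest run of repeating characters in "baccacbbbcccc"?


Input: "baccacbbbcccc"
Scanning for longest run:
  Position 1 ('a'): new char, reset run to 1
  Position 2 ('c'): new char, reset run to 1
  Position 3 ('c'): continues run of 'c', length=2
  Position 4 ('a'): new char, reset run to 1
  Position 5 ('c'): new char, reset run to 1
  Position 6 ('b'): new char, reset run to 1
  Position 7 ('b'): continues run of 'b', length=2
  Position 8 ('b'): continues run of 'b', length=3
  Position 9 ('c'): new char, reset run to 1
  Position 10 ('c'): continues run of 'c', length=2
  Position 11 ('c'): continues run of 'c', length=3
  Position 12 ('c'): continues run of 'c', length=4
Longest run: 'c' with length 4

4


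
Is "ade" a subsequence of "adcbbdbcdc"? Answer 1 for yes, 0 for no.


Check if "ade" is a subsequence of "adcbbdbcdc"
Greedy scan:
  Position 0 ('a'): matches sub[0] = 'a'
  Position 1 ('d'): matches sub[1] = 'd'
  Position 2 ('c'): no match needed
  Position 3 ('b'): no match needed
  Position 4 ('b'): no match needed
  Position 5 ('d'): no match needed
  Position 6 ('b'): no match needed
  Position 7 ('c'): no match needed
  Position 8 ('d'): no match needed
  Position 9 ('c'): no match needed
Only matched 2/3 characters => not a subsequence

0


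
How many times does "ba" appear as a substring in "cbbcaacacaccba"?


Searching for "ba" in "cbbcaacacaccba"
Scanning each position:
  Position 0: "cb" => no
  Position 1: "bb" => no
  Position 2: "bc" => no
  Position 3: "ca" => no
  Position 4: "aa" => no
  Position 5: "ac" => no
  Position 6: "ca" => no
  Position 7: "ac" => no
  Position 8: "ca" => no
  Position 9: "ac" => no
  Position 10: "cc" => no
  Position 11: "cb" => no
  Position 12: "ba" => MATCH
Total occurrences: 1

1


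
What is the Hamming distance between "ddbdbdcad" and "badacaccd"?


Comparing "ddbdbdcad" and "badacaccd" position by position:
  Position 0: 'd' vs 'b' => differ
  Position 1: 'd' vs 'a' => differ
  Position 2: 'b' vs 'd' => differ
  Position 3: 'd' vs 'a' => differ
  Position 4: 'b' vs 'c' => differ
  Position 5: 'd' vs 'a' => differ
  Position 6: 'c' vs 'c' => same
  Position 7: 'a' vs 'c' => differ
  Position 8: 'd' vs 'd' => same
Total differences (Hamming distance): 7

7


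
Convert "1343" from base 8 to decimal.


Input: "1343" in base 8
Positional expansion:
  Digit '1' (value 1) x 8^3 = 512
  Digit '3' (value 3) x 8^2 = 192
  Digit '4' (value 4) x 8^1 = 32
  Digit '3' (value 3) x 8^0 = 3
Sum = 739

739


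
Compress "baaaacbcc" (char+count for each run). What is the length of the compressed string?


Input: baaaacbcc
Runs:
  'b' x 1 => "b1"
  'a' x 4 => "a4"
  'c' x 1 => "c1"
  'b' x 1 => "b1"
  'c' x 2 => "c2"
Compressed: "b1a4c1b1c2"
Compressed length: 10

10


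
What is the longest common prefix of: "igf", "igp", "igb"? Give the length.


Words: igf, igp, igb
  Position 0: all 'i' => match
  Position 1: all 'g' => match
  Position 2: ('f', 'p', 'b') => mismatch, stop
LCP = "ig" (length 2)

2


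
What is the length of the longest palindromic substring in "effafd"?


Input: "effafd"
Checking substrings for palindromes:
  [2:5] "faf" (len 3) => palindrome
  [1:3] "ff" (len 2) => palindrome
Longest palindromic substring: "faf" with length 3

3


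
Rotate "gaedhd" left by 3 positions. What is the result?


Input: "gaedhd", rotate left by 3
First 3 characters: "gae"
Remaining characters: "dhd"
Concatenate remaining + first: "dhd" + "gae" = "dhdgae"

dhdgae


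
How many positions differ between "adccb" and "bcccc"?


Comparing "adccb" and "bcccc" position by position:
  Position 0: 'a' vs 'b' => DIFFER
  Position 1: 'd' vs 'c' => DIFFER
  Position 2: 'c' vs 'c' => same
  Position 3: 'c' vs 'c' => same
  Position 4: 'b' vs 'c' => DIFFER
Positions that differ: 3

3


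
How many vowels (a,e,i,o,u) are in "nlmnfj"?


Input: nlmnfj
Checking each character:
  'n' at position 0: consonant
  'l' at position 1: consonant
  'm' at position 2: consonant
  'n' at position 3: consonant
  'f' at position 4: consonant
  'j' at position 5: consonant
Total vowels: 0

0


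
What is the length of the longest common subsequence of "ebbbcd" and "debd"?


LCS of "ebbbcd" and "debd"
DP table:
           d    e    b    d
      0    0    0    0    0
  e   0    0    1    1    1
  b   0    0    1    2    2
  b   0    0    1    2    2
  b   0    0    1    2    2
  c   0    0    1    2    2
  d   0    1    1    2    3
LCS length = dp[6][4] = 3

3


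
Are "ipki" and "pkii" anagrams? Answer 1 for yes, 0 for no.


Strings: "ipki", "pkii"
Sorted first:  iikp
Sorted second: iikp
Sorted forms match => anagrams

1


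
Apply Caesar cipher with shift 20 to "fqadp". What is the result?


Caesar cipher: shift "fqadp" by 20
  'f' (pos 5) + 20 = pos 25 = 'z'
  'q' (pos 16) + 20 = pos 10 = 'k'
  'a' (pos 0) + 20 = pos 20 = 'u'
  'd' (pos 3) + 20 = pos 23 = 'x'
  'p' (pos 15) + 20 = pos 9 = 'j'
Result: zkuxj

zkuxj


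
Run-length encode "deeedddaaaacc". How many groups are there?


Input: deeedddaaaacc
Scanning for consecutive runs:
  Group 1: 'd' x 1 (positions 0-0)
  Group 2: 'e' x 3 (positions 1-3)
  Group 3: 'd' x 3 (positions 4-6)
  Group 4: 'a' x 4 (positions 7-10)
  Group 5: 'c' x 2 (positions 11-12)
Total groups: 5

5


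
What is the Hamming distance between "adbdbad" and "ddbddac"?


Comparing "adbdbad" and "ddbddac" position by position:
  Position 0: 'a' vs 'd' => differ
  Position 1: 'd' vs 'd' => same
  Position 2: 'b' vs 'b' => same
  Position 3: 'd' vs 'd' => same
  Position 4: 'b' vs 'd' => differ
  Position 5: 'a' vs 'a' => same
  Position 6: 'd' vs 'c' => differ
Total differences (Hamming distance): 3

3


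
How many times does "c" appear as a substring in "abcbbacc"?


Searching for "c" in "abcbbacc"
Scanning each position:
  Position 0: "a" => no
  Position 1: "b" => no
  Position 2: "c" => MATCH
  Position 3: "b" => no
  Position 4: "b" => no
  Position 5: "a" => no
  Position 6: "c" => MATCH
  Position 7: "c" => MATCH
Total occurrences: 3

3


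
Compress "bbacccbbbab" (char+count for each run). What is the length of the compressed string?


Input: bbacccbbbab
Runs:
  'b' x 2 => "b2"
  'a' x 1 => "a1"
  'c' x 3 => "c3"
  'b' x 3 => "b3"
  'a' x 1 => "a1"
  'b' x 1 => "b1"
Compressed: "b2a1c3b3a1b1"
Compressed length: 12

12


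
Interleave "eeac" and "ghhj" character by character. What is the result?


Interleaving "eeac" and "ghhj":
  Position 0: 'e' from first, 'g' from second => "eg"
  Position 1: 'e' from first, 'h' from second => "eh"
  Position 2: 'a' from first, 'h' from second => "ah"
  Position 3: 'c' from first, 'j' from second => "cj"
Result: egehahcj

egehahcj


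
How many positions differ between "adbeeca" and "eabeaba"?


Comparing "adbeeca" and "eabeaba" position by position:
  Position 0: 'a' vs 'e' => DIFFER
  Position 1: 'd' vs 'a' => DIFFER
  Position 2: 'b' vs 'b' => same
  Position 3: 'e' vs 'e' => same
  Position 4: 'e' vs 'a' => DIFFER
  Position 5: 'c' vs 'b' => DIFFER
  Position 6: 'a' vs 'a' => same
Positions that differ: 4

4


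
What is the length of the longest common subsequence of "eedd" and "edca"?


LCS of "eedd" and "edca"
DP table:
           e    d    c    a
      0    0    0    0    0
  e   0    1    1    1    1
  e   0    1    1    1    1
  d   0    1    2    2    2
  d   0    1    2    2    2
LCS length = dp[4][4] = 2

2


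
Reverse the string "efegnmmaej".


Input: efegnmmaej
Reading characters right to left:
  Position 9: 'j'
  Position 8: 'e'
  Position 7: 'a'
  Position 6: 'm'
  Position 5: 'm'
  Position 4: 'n'
  Position 3: 'g'
  Position 2: 'e'
  Position 1: 'f'
  Position 0: 'e'
Reversed: jeammngefe

jeammngefe


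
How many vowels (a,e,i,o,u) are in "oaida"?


Input: oaida
Checking each character:
  'o' at position 0: vowel (running total: 1)
  'a' at position 1: vowel (running total: 2)
  'i' at position 2: vowel (running total: 3)
  'd' at position 3: consonant
  'a' at position 4: vowel (running total: 4)
Total vowels: 4

4


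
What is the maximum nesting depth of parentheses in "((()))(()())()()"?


Input: "((()))(()())()()"
Tracking depth:
  Position 0 '(': depth becomes 1
  Position 1 '(': depth becomes 2
  Position 2 '(': depth becomes 3
  Position 3 ')': depth becomes 2
  Position 4 ')': depth becomes 1
  Position 5 ')': depth becomes 0
  Position 6 '(': depth becomes 1
  Position 7 '(': depth becomes 2
  Position 8 ')': depth becomes 1
  Position 9 '(': depth becomes 2
  Position 10 ')': depth becomes 1
  Position 11 ')': depth becomes 0
  Position 12 '(': depth becomes 1
  Position 13 ')': depth becomes 0
  Position 14 '(': depth becomes 1
  Position 15 ')': depth becomes 0
Maximum depth reached: 3

3


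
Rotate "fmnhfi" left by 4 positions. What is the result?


Input: "fmnhfi", rotate left by 4
First 4 characters: "fmnh"
Remaining characters: "fi"
Concatenate remaining + first: "fi" + "fmnh" = "fifmnh"

fifmnh


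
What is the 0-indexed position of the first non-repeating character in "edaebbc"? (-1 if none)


Input: edaebbc
Character frequencies:
  'a': 1
  'b': 2
  'c': 1
  'd': 1
  'e': 2
Scanning left to right for freq == 1:
  Position 0 ('e'): freq=2, skip
  Position 1 ('d'): unique! => answer = 1

1


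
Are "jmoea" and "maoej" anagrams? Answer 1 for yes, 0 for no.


Strings: "jmoea", "maoej"
Sorted first:  aejmo
Sorted second: aejmo
Sorted forms match => anagrams

1


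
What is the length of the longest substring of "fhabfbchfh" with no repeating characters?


Input: "fhabfbchfh"
Sliding window (track last position of each char):
  Position 0 ('f'): window [0,0] length 1 -- new best
  Position 1 ('h'): window [0,1] length 2 -- new best
  Position 2 ('a'): window [0,2] length 3 -- new best
  Position 3 ('b'): window [0,3] length 4 -- new best
  Position 4 ('f'): repeat (last at 0), move window start to 1
  Position 4 ('f'): window [1,4] length 4
  Position 5 ('b'): repeat (last at 3), move window start to 4
  Position 5 ('b'): window [4,5] length 2
  Position 6 ('c'): window [4,6] length 3
  Position 7 ('h'): window [4,7] length 4
  Position 8 ('f'): repeat (last at 4), move window start to 5
  Position 8 ('f'): window [5,8] length 4
  Position 9 ('h'): repeat (last at 7), move window start to 8
  Position 9 ('h'): window [8,9] length 2
Longest substring with no repeats: "fhab" with length 4

4


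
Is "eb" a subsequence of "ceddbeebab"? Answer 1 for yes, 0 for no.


Check if "eb" is a subsequence of "ceddbeebab"
Greedy scan:
  Position 0 ('c'): no match needed
  Position 1 ('e'): matches sub[0] = 'e'
  Position 2 ('d'): no match needed
  Position 3 ('d'): no match needed
  Position 4 ('b'): matches sub[1] = 'b'
  Position 5 ('e'): no match needed
  Position 6 ('e'): no match needed
  Position 7 ('b'): no match needed
  Position 8 ('a'): no match needed
  Position 9 ('b'): no match needed
All 2 characters matched => is a subsequence

1


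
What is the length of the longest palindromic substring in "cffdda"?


Input: "cffdda"
Checking substrings for palindromes:
  [1:3] "ff" (len 2) => palindrome
  [3:5] "dd" (len 2) => palindrome
Longest palindromic substring: "ff" with length 2

2


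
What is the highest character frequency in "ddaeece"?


Input: ddaeece
Character counts:
  'a': 1
  'c': 1
  'd': 2
  'e': 3
Maximum frequency: 3

3


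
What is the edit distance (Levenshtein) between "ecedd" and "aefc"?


Computing edit distance: "ecedd" -> "aefc"
DP table:
           a    e    f    c
      0    1    2    3    4
  e   1    1    1    2    3
  c   2    2    2    2    2
  e   3    3    2    3    3
  d   4    4    3    3    4
  d   5    5    4    4    4
Edit distance = dp[5][4] = 4

4


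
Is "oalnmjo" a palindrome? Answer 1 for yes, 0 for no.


Input: oalnmjo
Reversed: ojmnlao
  Compare pos 0 ('o') with pos 6 ('o'): match
  Compare pos 1 ('a') with pos 5 ('j'): MISMATCH
  Compare pos 2 ('l') with pos 4 ('m'): MISMATCH
Result: not a palindrome

0


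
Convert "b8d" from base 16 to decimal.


Input: "b8d" in base 16
Positional expansion:
  Digit 'b' (value 11) x 16^2 = 2816
  Digit '8' (value 8) x 16^1 = 128
  Digit 'd' (value 13) x 16^0 = 13
Sum = 2957

2957


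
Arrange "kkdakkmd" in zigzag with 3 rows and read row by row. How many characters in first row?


Zigzag "kkdakkmd" into 3 rows:
Placing characters:
  'k' => row 0
  'k' => row 1
  'd' => row 2
  'a' => row 1
  'k' => row 0
  'k' => row 1
  'm' => row 2
  'd' => row 1
Rows:
  Row 0: "kk"
  Row 1: "kakd"
  Row 2: "dm"
First row length: 2

2


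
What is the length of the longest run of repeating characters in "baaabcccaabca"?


Input: "baaabcccaabca"
Scanning for longest run:
  Position 1 ('a'): new char, reset run to 1
  Position 2 ('a'): continues run of 'a', length=2
  Position 3 ('a'): continues run of 'a', length=3
  Position 4 ('b'): new char, reset run to 1
  Position 5 ('c'): new char, reset run to 1
  Position 6 ('c'): continues run of 'c', length=2
  Position 7 ('c'): continues run of 'c', length=3
  Position 8 ('a'): new char, reset run to 1
  Position 9 ('a'): continues run of 'a', length=2
  Position 10 ('b'): new char, reset run to 1
  Position 11 ('c'): new char, reset run to 1
  Position 12 ('a'): new char, reset run to 1
Longest run: 'a' with length 3

3


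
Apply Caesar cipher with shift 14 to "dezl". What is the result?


Caesar cipher: shift "dezl" by 14
  'd' (pos 3) + 14 = pos 17 = 'r'
  'e' (pos 4) + 14 = pos 18 = 's'
  'z' (pos 25) + 14 = pos 13 = 'n'
  'l' (pos 11) + 14 = pos 25 = 'z'
Result: rsnz

rsnz


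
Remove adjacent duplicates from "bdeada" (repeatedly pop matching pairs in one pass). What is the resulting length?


Input: bdeada
Stack-based adjacent duplicate removal:
  Read 'b': push. Stack: b
  Read 'd': push. Stack: bd
  Read 'e': push. Stack: bde
  Read 'a': push. Stack: bdea
  Read 'd': push. Stack: bdead
  Read 'a': push. Stack: bdeada
Final stack: "bdeada" (length 6)

6


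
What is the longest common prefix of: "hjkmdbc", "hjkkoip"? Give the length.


Words: hjkmdbc, hjkkoip
  Position 0: all 'h' => match
  Position 1: all 'j' => match
  Position 2: all 'k' => match
  Position 3: ('m', 'k') => mismatch, stop
LCP = "hjk" (length 3)

3


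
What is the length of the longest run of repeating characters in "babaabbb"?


Input: "babaabbb"
Scanning for longest run:
  Position 1 ('a'): new char, reset run to 1
  Position 2 ('b'): new char, reset run to 1
  Position 3 ('a'): new char, reset run to 1
  Position 4 ('a'): continues run of 'a', length=2
  Position 5 ('b'): new char, reset run to 1
  Position 6 ('b'): continues run of 'b', length=2
  Position 7 ('b'): continues run of 'b', length=3
Longest run: 'b' with length 3

3


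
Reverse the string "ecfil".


Input: ecfil
Reading characters right to left:
  Position 4: 'l'
  Position 3: 'i'
  Position 2: 'f'
  Position 1: 'c'
  Position 0: 'e'
Reversed: lifce

lifce


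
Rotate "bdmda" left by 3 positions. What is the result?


Input: "bdmda", rotate left by 3
First 3 characters: "bdm"
Remaining characters: "da"
Concatenate remaining + first: "da" + "bdm" = "dabdm"

dabdm


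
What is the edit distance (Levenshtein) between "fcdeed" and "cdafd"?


Computing edit distance: "fcdeed" -> "cdafd"
DP table:
           c    d    a    f    d
      0    1    2    3    4    5
  f   1    1    2    3    3    4
  c   2    1    2    3    4    4
  d   3    2    1    2    3    4
  e   4    3    2    2    3    4
  e   5    4    3    3    3    4
  d   6    5    4    4    4    3
Edit distance = dp[6][5] = 3

3


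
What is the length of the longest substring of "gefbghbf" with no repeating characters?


Input: "gefbghbf"
Sliding window (track last position of each char):
  Position 0 ('g'): window [0,0] length 1 -- new best
  Position 1 ('e'): window [0,1] length 2 -- new best
  Position 2 ('f'): window [0,2] length 3 -- new best
  Position 3 ('b'): window [0,3] length 4 -- new best
  Position 4 ('g'): repeat (last at 0), move window start to 1
  Position 4 ('g'): window [1,4] length 4
  Position 5 ('h'): window [1,5] length 5 -- new best
  Position 6 ('b'): repeat (last at 3), move window start to 4
  Position 6 ('b'): window [4,6] length 3
  Position 7 ('f'): window [4,7] length 4
Longest substring with no repeats: "efbgh" with length 5

5


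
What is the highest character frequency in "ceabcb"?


Input: ceabcb
Character counts:
  'a': 1
  'b': 2
  'c': 2
  'e': 1
Maximum frequency: 2

2


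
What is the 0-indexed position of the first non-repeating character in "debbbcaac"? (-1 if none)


Input: debbbcaac
Character frequencies:
  'a': 2
  'b': 3
  'c': 2
  'd': 1
  'e': 1
Scanning left to right for freq == 1:
  Position 0 ('d'): unique! => answer = 0

0


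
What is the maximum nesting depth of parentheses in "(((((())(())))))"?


Input: "(((((())(())))))"
Tracking depth:
  Position 0 '(': depth becomes 1
  Position 1 '(': depth becomes 2
  Position 2 '(': depth becomes 3
  Position 3 '(': depth becomes 4
  Position 4 '(': depth becomes 5
  Position 5 '(': depth becomes 6
  Position 6 ')': depth becomes 5
  Position 7 ')': depth becomes 4
  Position 8 '(': depth becomes 5
  Position 9 '(': depth becomes 6
  Position 10 ')': depth becomes 5
  Position 11 ')': depth becomes 4
  Position 12 ')': depth becomes 3
  Position 13 ')': depth becomes 2
  Position 14 ')': depth becomes 1
  Position 15 ')': depth becomes 0
Maximum depth reached: 6

6


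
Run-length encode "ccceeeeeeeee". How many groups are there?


Input: ccceeeeeeeee
Scanning for consecutive runs:
  Group 1: 'c' x 3 (positions 0-2)
  Group 2: 'e' x 9 (positions 3-11)
Total groups: 2

2


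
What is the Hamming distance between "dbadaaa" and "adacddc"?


Comparing "dbadaaa" and "adacddc" position by position:
  Position 0: 'd' vs 'a' => differ
  Position 1: 'b' vs 'd' => differ
  Position 2: 'a' vs 'a' => same
  Position 3: 'd' vs 'c' => differ
  Position 4: 'a' vs 'd' => differ
  Position 5: 'a' vs 'd' => differ
  Position 6: 'a' vs 'c' => differ
Total differences (Hamming distance): 6

6


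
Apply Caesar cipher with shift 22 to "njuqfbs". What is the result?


Caesar cipher: shift "njuqfbs" by 22
  'n' (pos 13) + 22 = pos 9 = 'j'
  'j' (pos 9) + 22 = pos 5 = 'f'
  'u' (pos 20) + 22 = pos 16 = 'q'
  'q' (pos 16) + 22 = pos 12 = 'm'
  'f' (pos 5) + 22 = pos 1 = 'b'
  'b' (pos 1) + 22 = pos 23 = 'x'
  's' (pos 18) + 22 = pos 14 = 'o'
Result: jfqmbxo

jfqmbxo


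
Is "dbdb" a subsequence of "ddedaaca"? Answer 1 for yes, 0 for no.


Check if "dbdb" is a subsequence of "ddedaaca"
Greedy scan:
  Position 0 ('d'): matches sub[0] = 'd'
  Position 1 ('d'): no match needed
  Position 2 ('e'): no match needed
  Position 3 ('d'): no match needed
  Position 4 ('a'): no match needed
  Position 5 ('a'): no match needed
  Position 6 ('c'): no match needed
  Position 7 ('a'): no match needed
Only matched 1/4 characters => not a subsequence

0


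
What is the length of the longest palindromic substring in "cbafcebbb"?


Input: "cbafcebbb"
Checking substrings for palindromes:
  [6:9] "bbb" (len 3) => palindrome
  [6:8] "bb" (len 2) => palindrome
  [7:9] "bb" (len 2) => palindrome
Longest palindromic substring: "bbb" with length 3

3


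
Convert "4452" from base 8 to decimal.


Input: "4452" in base 8
Positional expansion:
  Digit '4' (value 4) x 8^3 = 2048
  Digit '4' (value 4) x 8^2 = 256
  Digit '5' (value 5) x 8^1 = 40
  Digit '2' (value 2) x 8^0 = 2
Sum = 2346

2346


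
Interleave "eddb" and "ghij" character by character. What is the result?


Interleaving "eddb" and "ghij":
  Position 0: 'e' from first, 'g' from second => "eg"
  Position 1: 'd' from first, 'h' from second => "dh"
  Position 2: 'd' from first, 'i' from second => "di"
  Position 3: 'b' from first, 'j' from second => "bj"
Result: egdhdibj

egdhdibj


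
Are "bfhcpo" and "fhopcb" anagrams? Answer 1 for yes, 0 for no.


Strings: "bfhcpo", "fhopcb"
Sorted first:  bcfhop
Sorted second: bcfhop
Sorted forms match => anagrams

1


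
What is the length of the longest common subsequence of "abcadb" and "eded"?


LCS of "abcadb" and "eded"
DP table:
           e    d    e    d
      0    0    0    0    0
  a   0    0    0    0    0
  b   0    0    0    0    0
  c   0    0    0    0    0
  a   0    0    0    0    0
  d   0    0    1    1    1
  b   0    0    1    1    1
LCS length = dp[6][4] = 1

1


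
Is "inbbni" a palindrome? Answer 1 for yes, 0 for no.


Input: inbbni
Reversed: inbbni
  Compare pos 0 ('i') with pos 5 ('i'): match
  Compare pos 1 ('n') with pos 4 ('n'): match
  Compare pos 2 ('b') with pos 3 ('b'): match
Result: palindrome

1


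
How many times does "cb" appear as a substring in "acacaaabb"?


Searching for "cb" in "acacaaabb"
Scanning each position:
  Position 0: "ac" => no
  Position 1: "ca" => no
  Position 2: "ac" => no
  Position 3: "ca" => no
  Position 4: "aa" => no
  Position 5: "aa" => no
  Position 6: "ab" => no
  Position 7: "bb" => no
Total occurrences: 0

0


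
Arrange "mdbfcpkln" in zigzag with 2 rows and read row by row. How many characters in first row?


Zigzag "mdbfcpkln" into 2 rows:
Placing characters:
  'm' => row 0
  'd' => row 1
  'b' => row 0
  'f' => row 1
  'c' => row 0
  'p' => row 1
  'k' => row 0
  'l' => row 1
  'n' => row 0
Rows:
  Row 0: "mbckn"
  Row 1: "dfpl"
First row length: 5

5


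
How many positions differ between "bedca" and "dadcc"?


Comparing "bedca" and "dadcc" position by position:
  Position 0: 'b' vs 'd' => DIFFER
  Position 1: 'e' vs 'a' => DIFFER
  Position 2: 'd' vs 'd' => same
  Position 3: 'c' vs 'c' => same
  Position 4: 'a' vs 'c' => DIFFER
Positions that differ: 3

3


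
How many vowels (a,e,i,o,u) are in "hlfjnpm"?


Input: hlfjnpm
Checking each character:
  'h' at position 0: consonant
  'l' at position 1: consonant
  'f' at position 2: consonant
  'j' at position 3: consonant
  'n' at position 4: consonant
  'p' at position 5: consonant
  'm' at position 6: consonant
Total vowels: 0

0


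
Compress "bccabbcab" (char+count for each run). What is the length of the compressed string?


Input: bccabbcab
Runs:
  'b' x 1 => "b1"
  'c' x 2 => "c2"
  'a' x 1 => "a1"
  'b' x 2 => "b2"
  'c' x 1 => "c1"
  'a' x 1 => "a1"
  'b' x 1 => "b1"
Compressed: "b1c2a1b2c1a1b1"
Compressed length: 14

14


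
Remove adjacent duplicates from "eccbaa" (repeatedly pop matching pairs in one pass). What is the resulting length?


Input: eccbaa
Stack-based adjacent duplicate removal:
  Read 'e': push. Stack: e
  Read 'c': push. Stack: ec
  Read 'c': matches stack top 'c' => pop. Stack: e
  Read 'b': push. Stack: eb
  Read 'a': push. Stack: eba
  Read 'a': matches stack top 'a' => pop. Stack: eb
Final stack: "eb" (length 2)

2


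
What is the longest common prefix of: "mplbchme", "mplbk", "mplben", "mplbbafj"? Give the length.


Words: mplbchme, mplbk, mplben, mplbbafj
  Position 0: all 'm' => match
  Position 1: all 'p' => match
  Position 2: all 'l' => match
  Position 3: all 'b' => match
  Position 4: ('c', 'k', 'e', 'b') => mismatch, stop
LCP = "mplb" (length 4)

4


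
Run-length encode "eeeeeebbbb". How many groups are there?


Input: eeeeeebbbb
Scanning for consecutive runs:
  Group 1: 'e' x 6 (positions 0-5)
  Group 2: 'b' x 4 (positions 6-9)
Total groups: 2

2


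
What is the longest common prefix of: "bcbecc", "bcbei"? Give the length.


Words: bcbecc, bcbei
  Position 0: all 'b' => match
  Position 1: all 'c' => match
  Position 2: all 'b' => match
  Position 3: all 'e' => match
  Position 4: ('c', 'i') => mismatch, stop
LCP = "bcbe" (length 4)

4


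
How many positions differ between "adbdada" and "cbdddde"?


Comparing "adbdada" and "cbdddde" position by position:
  Position 0: 'a' vs 'c' => DIFFER
  Position 1: 'd' vs 'b' => DIFFER
  Position 2: 'b' vs 'd' => DIFFER
  Position 3: 'd' vs 'd' => same
  Position 4: 'a' vs 'd' => DIFFER
  Position 5: 'd' vs 'd' => same
  Position 6: 'a' vs 'e' => DIFFER
Positions that differ: 5

5


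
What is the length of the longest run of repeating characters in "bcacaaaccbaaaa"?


Input: "bcacaaaccbaaaa"
Scanning for longest run:
  Position 1 ('c'): new char, reset run to 1
  Position 2 ('a'): new char, reset run to 1
  Position 3 ('c'): new char, reset run to 1
  Position 4 ('a'): new char, reset run to 1
  Position 5 ('a'): continues run of 'a', length=2
  Position 6 ('a'): continues run of 'a', length=3
  Position 7 ('c'): new char, reset run to 1
  Position 8 ('c'): continues run of 'c', length=2
  Position 9 ('b'): new char, reset run to 1
  Position 10 ('a'): new char, reset run to 1
  Position 11 ('a'): continues run of 'a', length=2
  Position 12 ('a'): continues run of 'a', length=3
  Position 13 ('a'): continues run of 'a', length=4
Longest run: 'a' with length 4

4


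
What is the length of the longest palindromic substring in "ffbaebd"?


Input: "ffbaebd"
Checking substrings for palindromes:
  [0:2] "ff" (len 2) => palindrome
Longest palindromic substring: "ff" with length 2

2


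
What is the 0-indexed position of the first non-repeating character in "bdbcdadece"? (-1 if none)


Input: bdbcdadece
Character frequencies:
  'a': 1
  'b': 2
  'c': 2
  'd': 3
  'e': 2
Scanning left to right for freq == 1:
  Position 0 ('b'): freq=2, skip
  Position 1 ('d'): freq=3, skip
  Position 2 ('b'): freq=2, skip
  Position 3 ('c'): freq=2, skip
  Position 4 ('d'): freq=3, skip
  Position 5 ('a'): unique! => answer = 5

5


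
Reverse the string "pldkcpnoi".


Input: pldkcpnoi
Reading characters right to left:
  Position 8: 'i'
  Position 7: 'o'
  Position 6: 'n'
  Position 5: 'p'
  Position 4: 'c'
  Position 3: 'k'
  Position 2: 'd'
  Position 1: 'l'
  Position 0: 'p'
Reversed: ionpckdlp

ionpckdlp


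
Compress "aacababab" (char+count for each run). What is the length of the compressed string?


Input: aacababab
Runs:
  'a' x 2 => "a2"
  'c' x 1 => "c1"
  'a' x 1 => "a1"
  'b' x 1 => "b1"
  'a' x 1 => "a1"
  'b' x 1 => "b1"
  'a' x 1 => "a1"
  'b' x 1 => "b1"
Compressed: "a2c1a1b1a1b1a1b1"
Compressed length: 16

16


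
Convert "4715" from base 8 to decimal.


Input: "4715" in base 8
Positional expansion:
  Digit '4' (value 4) x 8^3 = 2048
  Digit '7' (value 7) x 8^2 = 448
  Digit '1' (value 1) x 8^1 = 8
  Digit '5' (value 5) x 8^0 = 5
Sum = 2509

2509


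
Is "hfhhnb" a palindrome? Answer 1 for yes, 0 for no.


Input: hfhhnb
Reversed: bnhhfh
  Compare pos 0 ('h') with pos 5 ('b'): MISMATCH
  Compare pos 1 ('f') with pos 4 ('n'): MISMATCH
  Compare pos 2 ('h') with pos 3 ('h'): match
Result: not a palindrome

0


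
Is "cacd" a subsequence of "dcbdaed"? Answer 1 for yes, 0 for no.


Check if "cacd" is a subsequence of "dcbdaed"
Greedy scan:
  Position 0 ('d'): no match needed
  Position 1 ('c'): matches sub[0] = 'c'
  Position 2 ('b'): no match needed
  Position 3 ('d'): no match needed
  Position 4 ('a'): matches sub[1] = 'a'
  Position 5 ('e'): no match needed
  Position 6 ('d'): no match needed
Only matched 2/4 characters => not a subsequence

0


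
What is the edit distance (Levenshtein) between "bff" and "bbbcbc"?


Computing edit distance: "bff" -> "bbbcbc"
DP table:
           b    b    b    c    b    c
      0    1    2    3    4    5    6
  b   1    0    1    2    3    4    5
  f   2    1    1    2    3    4    5
  f   3    2    2    2    3    4    5
Edit distance = dp[3][6] = 5

5


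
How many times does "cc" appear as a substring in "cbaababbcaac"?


Searching for "cc" in "cbaababbcaac"
Scanning each position:
  Position 0: "cb" => no
  Position 1: "ba" => no
  Position 2: "aa" => no
  Position 3: "ab" => no
  Position 4: "ba" => no
  Position 5: "ab" => no
  Position 6: "bb" => no
  Position 7: "bc" => no
  Position 8: "ca" => no
  Position 9: "aa" => no
  Position 10: "ac" => no
Total occurrences: 0

0


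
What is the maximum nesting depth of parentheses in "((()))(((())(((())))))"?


Input: "((()))(((())(((())))))"
Tracking depth:
  Position 0 '(': depth becomes 1
  Position 1 '(': depth becomes 2
  Position 2 '(': depth becomes 3
  Position 3 ')': depth becomes 2
  Position 4 ')': depth becomes 1
  Position 5 ')': depth becomes 0
  Position 6 '(': depth becomes 1
  Position 7 '(': depth becomes 2
  Position 8 '(': depth becomes 3
  Position 9 '(': depth becomes 4
  Position 10 ')': depth becomes 3
  Position 11 ')': depth becomes 2
  Position 12 '(': depth becomes 3
  Position 13 '(': depth becomes 4
  Position 14 '(': depth becomes 5
  Position 15 '(': depth becomes 6
  Position 16 ')': depth becomes 5
  Position 17 ')': depth becomes 4
  Position 18 ')': depth becomes 3
  Position 19 ')': depth becomes 2
  Position 20 ')': depth becomes 1
  Position 21 ')': depth becomes 0
Maximum depth reached: 6

6


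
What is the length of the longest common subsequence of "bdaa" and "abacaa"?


LCS of "bdaa" and "abacaa"
DP table:
           a    b    a    c    a    a
      0    0    0    0    0    0    0
  b   0    0    1    1    1    1    1
  d   0    0    1    1    1    1    1
  a   0    1    1    2    2    2    2
  a   0    1    1    2    2    3    3
LCS length = dp[4][6] = 3

3


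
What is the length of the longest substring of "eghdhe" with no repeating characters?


Input: "eghdhe"
Sliding window (track last position of each char):
  Position 0 ('e'): window [0,0] length 1 -- new best
  Position 1 ('g'): window [0,1] length 2 -- new best
  Position 2 ('h'): window [0,2] length 3 -- new best
  Position 3 ('d'): window [0,3] length 4 -- new best
  Position 4 ('h'): repeat (last at 2), move window start to 3
  Position 4 ('h'): window [3,4] length 2
  Position 5 ('e'): window [3,5] length 3
Longest substring with no repeats: "eghd" with length 4

4


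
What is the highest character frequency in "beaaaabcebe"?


Input: beaaaabcebe
Character counts:
  'a': 4
  'b': 3
  'c': 1
  'e': 3
Maximum frequency: 4

4


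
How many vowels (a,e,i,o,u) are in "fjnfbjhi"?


Input: fjnfbjhi
Checking each character:
  'f' at position 0: consonant
  'j' at position 1: consonant
  'n' at position 2: consonant
  'f' at position 3: consonant
  'b' at position 4: consonant
  'j' at position 5: consonant
  'h' at position 6: consonant
  'i' at position 7: vowel (running total: 1)
Total vowels: 1

1


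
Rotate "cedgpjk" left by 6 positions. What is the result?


Input: "cedgpjk", rotate left by 6
First 6 characters: "cedgpj"
Remaining characters: "k"
Concatenate remaining + first: "k" + "cedgpj" = "kcedgpj"

kcedgpj


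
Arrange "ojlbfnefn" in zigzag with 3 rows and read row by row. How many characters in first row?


Zigzag "ojlbfnefn" into 3 rows:
Placing characters:
  'o' => row 0
  'j' => row 1
  'l' => row 2
  'b' => row 1
  'f' => row 0
  'n' => row 1
  'e' => row 2
  'f' => row 1
  'n' => row 0
Rows:
  Row 0: "ofn"
  Row 1: "jbnf"
  Row 2: "le"
First row length: 3

3


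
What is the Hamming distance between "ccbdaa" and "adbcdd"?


Comparing "ccbdaa" and "adbcdd" position by position:
  Position 0: 'c' vs 'a' => differ
  Position 1: 'c' vs 'd' => differ
  Position 2: 'b' vs 'b' => same
  Position 3: 'd' vs 'c' => differ
  Position 4: 'a' vs 'd' => differ
  Position 5: 'a' vs 'd' => differ
Total differences (Hamming distance): 5

5


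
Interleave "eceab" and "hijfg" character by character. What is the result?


Interleaving "eceab" and "hijfg":
  Position 0: 'e' from first, 'h' from second => "eh"
  Position 1: 'c' from first, 'i' from second => "ci"
  Position 2: 'e' from first, 'j' from second => "ej"
  Position 3: 'a' from first, 'f' from second => "af"
  Position 4: 'b' from first, 'g' from second => "bg"
Result: ehciejafbg

ehciejafbg


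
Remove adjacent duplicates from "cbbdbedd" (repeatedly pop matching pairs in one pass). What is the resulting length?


Input: cbbdbedd
Stack-based adjacent duplicate removal:
  Read 'c': push. Stack: c
  Read 'b': push. Stack: cb
  Read 'b': matches stack top 'b' => pop. Stack: c
  Read 'd': push. Stack: cd
  Read 'b': push. Stack: cdb
  Read 'e': push. Stack: cdbe
  Read 'd': push. Stack: cdbed
  Read 'd': matches stack top 'd' => pop. Stack: cdbe
Final stack: "cdbe" (length 4)

4


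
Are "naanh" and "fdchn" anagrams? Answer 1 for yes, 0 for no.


Strings: "naanh", "fdchn"
Sorted first:  aahnn
Sorted second: cdfhn
Differ at position 0: 'a' vs 'c' => not anagrams

0


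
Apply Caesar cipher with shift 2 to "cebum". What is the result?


Caesar cipher: shift "cebum" by 2
  'c' (pos 2) + 2 = pos 4 = 'e'
  'e' (pos 4) + 2 = pos 6 = 'g'
  'b' (pos 1) + 2 = pos 3 = 'd'
  'u' (pos 20) + 2 = pos 22 = 'w'
  'm' (pos 12) + 2 = pos 14 = 'o'
Result: egdwo

egdwo


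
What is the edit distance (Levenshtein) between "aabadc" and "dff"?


Computing edit distance: "aabadc" -> "dff"
DP table:
           d    f    f
      0    1    2    3
  a   1    1    2    3
  a   2    2    2    3
  b   3    3    3    3
  a   4    4    4    4
  d   5    4    5    5
  c   6    5    5    6
Edit distance = dp[6][3] = 6

6


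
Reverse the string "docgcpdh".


Input: docgcpdh
Reading characters right to left:
  Position 7: 'h'
  Position 6: 'd'
  Position 5: 'p'
  Position 4: 'c'
  Position 3: 'g'
  Position 2: 'c'
  Position 1: 'o'
  Position 0: 'd'
Reversed: hdpcgcod

hdpcgcod


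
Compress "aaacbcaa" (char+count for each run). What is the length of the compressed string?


Input: aaacbcaa
Runs:
  'a' x 3 => "a3"
  'c' x 1 => "c1"
  'b' x 1 => "b1"
  'c' x 1 => "c1"
  'a' x 2 => "a2"
Compressed: "a3c1b1c1a2"
Compressed length: 10

10


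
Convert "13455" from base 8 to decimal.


Input: "13455" in base 8
Positional expansion:
  Digit '1' (value 1) x 8^4 = 4096
  Digit '3' (value 3) x 8^3 = 1536
  Digit '4' (value 4) x 8^2 = 256
  Digit '5' (value 5) x 8^1 = 40
  Digit '5' (value 5) x 8^0 = 5
Sum = 5933

5933


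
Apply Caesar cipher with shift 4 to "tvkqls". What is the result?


Caesar cipher: shift "tvkqls" by 4
  't' (pos 19) + 4 = pos 23 = 'x'
  'v' (pos 21) + 4 = pos 25 = 'z'
  'k' (pos 10) + 4 = pos 14 = 'o'
  'q' (pos 16) + 4 = pos 20 = 'u'
  'l' (pos 11) + 4 = pos 15 = 'p'
  's' (pos 18) + 4 = pos 22 = 'w'
Result: xzoupw

xzoupw


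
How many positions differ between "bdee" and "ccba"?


Comparing "bdee" and "ccba" position by position:
  Position 0: 'b' vs 'c' => DIFFER
  Position 1: 'd' vs 'c' => DIFFER
  Position 2: 'e' vs 'b' => DIFFER
  Position 3: 'e' vs 'a' => DIFFER
Positions that differ: 4

4


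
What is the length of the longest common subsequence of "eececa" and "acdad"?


LCS of "eececa" and "acdad"
DP table:
           a    c    d    a    d
      0    0    0    0    0    0
  e   0    0    0    0    0    0
  e   0    0    0    0    0    0
  c   0    0    1    1    1    1
  e   0    0    1    1    1    1
  c   0    0    1    1    1    1
  a   0    1    1    1    2    2
LCS length = dp[6][5] = 2

2


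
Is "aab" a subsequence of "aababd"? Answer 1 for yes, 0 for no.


Check if "aab" is a subsequence of "aababd"
Greedy scan:
  Position 0 ('a'): matches sub[0] = 'a'
  Position 1 ('a'): matches sub[1] = 'a'
  Position 2 ('b'): matches sub[2] = 'b'
  Position 3 ('a'): no match needed
  Position 4 ('b'): no match needed
  Position 5 ('d'): no match needed
All 3 characters matched => is a subsequence

1


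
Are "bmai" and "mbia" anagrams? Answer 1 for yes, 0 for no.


Strings: "bmai", "mbia"
Sorted first:  abim
Sorted second: abim
Sorted forms match => anagrams

1


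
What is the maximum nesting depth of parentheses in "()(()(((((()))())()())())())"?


Input: "()(()(((((()))())()())())())"
Tracking depth:
  Position 0 '(': depth becomes 1
  Position 1 ')': depth becomes 0
  Position 2 '(': depth becomes 1
  Position 3 '(': depth becomes 2
  Position 4 ')': depth becomes 1
  Position 5 '(': depth becomes 2
  Position 6 '(': depth becomes 3
  Position 7 '(': depth becomes 4
  Position 8 '(': depth becomes 5
  Position 9 '(': depth becomes 6
  Position 10 '(': depth becomes 7
  Position 11 ')': depth becomes 6
  Position 12 ')': depth becomes 5
  Position 13 ')': depth becomes 4
  Position 14 '(': depth becomes 5
  Position 15 ')': depth becomes 4
  Position 16 ')': depth becomes 3
  Position 17 '(': depth becomes 4
  Position 18 ')': depth becomes 3
  Position 19 '(': depth becomes 4
  Position 20 ')': depth becomes 3
  Position 21 ')': depth becomes 2
  Position 22 '(': depth becomes 3
  Position 23 ')': depth becomes 2
  Position 24 ')': depth becomes 1
  Position 25 '(': depth becomes 2
  Position 26 ')': depth becomes 1
  Position 27 ')': depth becomes 0
Maximum depth reached: 7

7


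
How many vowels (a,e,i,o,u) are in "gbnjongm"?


Input: gbnjongm
Checking each character:
  'g' at position 0: consonant
  'b' at position 1: consonant
  'n' at position 2: consonant
  'j' at position 3: consonant
  'o' at position 4: vowel (running total: 1)
  'n' at position 5: consonant
  'g' at position 6: consonant
  'm' at position 7: consonant
Total vowels: 1

1


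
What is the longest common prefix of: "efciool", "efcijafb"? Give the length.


Words: efciool, efcijafb
  Position 0: all 'e' => match
  Position 1: all 'f' => match
  Position 2: all 'c' => match
  Position 3: all 'i' => match
  Position 4: ('o', 'j') => mismatch, stop
LCP = "efci" (length 4)

4


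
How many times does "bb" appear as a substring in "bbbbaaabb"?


Searching for "bb" in "bbbbaaabb"
Scanning each position:
  Position 0: "bb" => MATCH
  Position 1: "bb" => MATCH
  Position 2: "bb" => MATCH
  Position 3: "ba" => no
  Position 4: "aa" => no
  Position 5: "aa" => no
  Position 6: "ab" => no
  Position 7: "bb" => MATCH
Total occurrences: 4

4


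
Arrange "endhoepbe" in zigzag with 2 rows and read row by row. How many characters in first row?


Zigzag "endhoepbe" into 2 rows:
Placing characters:
  'e' => row 0
  'n' => row 1
  'd' => row 0
  'h' => row 1
  'o' => row 0
  'e' => row 1
  'p' => row 0
  'b' => row 1
  'e' => row 0
Rows:
  Row 0: "edope"
  Row 1: "nheb"
First row length: 5

5


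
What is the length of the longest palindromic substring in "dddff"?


Input: "dddff"
Checking substrings for palindromes:
  [0:3] "ddd" (len 3) => palindrome
  [0:2] "dd" (len 2) => palindrome
  [1:3] "dd" (len 2) => palindrome
  [3:5] "ff" (len 2) => palindrome
Longest palindromic substring: "ddd" with length 3

3


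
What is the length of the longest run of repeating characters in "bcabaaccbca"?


Input: "bcabaaccbca"
Scanning for longest run:
  Position 1 ('c'): new char, reset run to 1
  Position 2 ('a'): new char, reset run to 1
  Position 3 ('b'): new char, reset run to 1
  Position 4 ('a'): new char, reset run to 1
  Position 5 ('a'): continues run of 'a', length=2
  Position 6 ('c'): new char, reset run to 1
  Position 7 ('c'): continues run of 'c', length=2
  Position 8 ('b'): new char, reset run to 1
  Position 9 ('c'): new char, reset run to 1
  Position 10 ('a'): new char, reset run to 1
Longest run: 'a' with length 2

2


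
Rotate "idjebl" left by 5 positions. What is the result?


Input: "idjebl", rotate left by 5
First 5 characters: "idjeb"
Remaining characters: "l"
Concatenate remaining + first: "l" + "idjeb" = "lidjeb"

lidjeb
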